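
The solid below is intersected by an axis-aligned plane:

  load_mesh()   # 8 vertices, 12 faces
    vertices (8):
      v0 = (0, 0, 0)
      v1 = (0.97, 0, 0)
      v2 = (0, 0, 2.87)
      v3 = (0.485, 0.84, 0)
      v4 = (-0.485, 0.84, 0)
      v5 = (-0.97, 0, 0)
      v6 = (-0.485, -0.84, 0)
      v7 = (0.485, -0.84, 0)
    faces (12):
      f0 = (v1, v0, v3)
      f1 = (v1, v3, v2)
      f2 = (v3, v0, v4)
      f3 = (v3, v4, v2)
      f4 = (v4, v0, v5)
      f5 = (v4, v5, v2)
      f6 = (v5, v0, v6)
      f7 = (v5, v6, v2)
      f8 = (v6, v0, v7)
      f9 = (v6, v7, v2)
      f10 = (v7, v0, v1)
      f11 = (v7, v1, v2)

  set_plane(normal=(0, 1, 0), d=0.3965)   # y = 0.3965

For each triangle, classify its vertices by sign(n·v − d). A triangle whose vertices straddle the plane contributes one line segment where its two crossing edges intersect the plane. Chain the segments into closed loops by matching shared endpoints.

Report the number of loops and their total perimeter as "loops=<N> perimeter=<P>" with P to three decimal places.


loops=1 perimeter=5.139

Straddling triangles (6 of 12):
  (v1,v0,v3) [--+] → (0.228932, 0.3965, 0)–(0.741068, 0.3965, 0)  len=0.5121
  (v1,v3,v2) [-+-] → (0.741068, 0.3965, 0)–(0.228932, 0.3965, 1.51529)  len=1.5995
  (v3,v0,v4) [+-+] → (0.228932, 0.3965, 0)–(-0.228932, 0.3965, 0)  len=0.4579
  (v3,v4,v2) [++-] → (-0.228932, 0.3965, 1.51529)–(0.228932, 0.3965, 1.51529)  len=0.4579
  (v4,v0,v5) [+--] → (-0.228932, 0.3965, 0)–(-0.741068, 0.3965, 0)  len=0.5121
  (v4,v5,v2) [+--] → (-0.741068, 0.3965, 0)–(-0.228932, 0.3965, 1.51529)  len=1.5995

Chained into 1 loop(s):
  loop 1: 6 segments, perimeter = 5.1390
Total perimeter = 5.139


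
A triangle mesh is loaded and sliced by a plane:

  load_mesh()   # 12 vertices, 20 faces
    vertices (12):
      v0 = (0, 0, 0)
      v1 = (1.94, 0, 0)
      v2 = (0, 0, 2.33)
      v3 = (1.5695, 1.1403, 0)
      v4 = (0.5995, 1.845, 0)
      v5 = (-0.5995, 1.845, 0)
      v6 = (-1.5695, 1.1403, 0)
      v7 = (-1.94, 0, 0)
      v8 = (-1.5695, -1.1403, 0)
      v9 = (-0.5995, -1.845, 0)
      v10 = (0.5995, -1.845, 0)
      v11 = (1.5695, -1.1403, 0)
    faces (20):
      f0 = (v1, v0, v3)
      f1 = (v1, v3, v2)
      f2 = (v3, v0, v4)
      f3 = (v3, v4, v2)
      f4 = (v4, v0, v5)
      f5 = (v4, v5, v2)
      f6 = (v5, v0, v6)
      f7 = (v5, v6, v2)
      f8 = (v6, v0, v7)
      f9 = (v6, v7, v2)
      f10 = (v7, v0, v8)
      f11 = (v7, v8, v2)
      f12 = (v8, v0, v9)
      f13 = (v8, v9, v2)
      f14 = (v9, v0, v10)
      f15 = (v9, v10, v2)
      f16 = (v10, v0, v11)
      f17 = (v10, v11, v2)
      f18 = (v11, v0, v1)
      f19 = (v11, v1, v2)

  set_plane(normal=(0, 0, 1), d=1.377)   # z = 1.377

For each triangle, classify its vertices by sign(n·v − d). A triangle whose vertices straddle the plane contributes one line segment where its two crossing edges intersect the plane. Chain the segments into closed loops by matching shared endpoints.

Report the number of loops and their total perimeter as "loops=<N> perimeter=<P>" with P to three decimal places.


loops=1 perimeter=4.904

Straddling triangles (10 of 20):
  (v1,v3,v2) [--+] → (0.641946, 0.466397, 1.377)–(0.793485, 0, 1.377)  len=0.4904
  (v3,v4,v2) [--+] → (0.245203, 0.754629, 1.377)–(0.641946, 0.466397, 1.377)  len=0.4904
  (v4,v5,v2) [--+] → (-0.245203, 0.754629, 1.377)–(0.245203, 0.754629, 1.377)  len=0.4904
  (v5,v6,v2) [--+] → (-0.641946, 0.466397, 1.377)–(-0.245203, 0.754629, 1.377)  len=0.4904
  (v6,v7,v2) [--+] → (-0.793485, 0, 1.377)–(-0.641946, 0.466397, 1.377)  len=0.4904
  (v7,v8,v2) [--+] → (-0.641946, -0.466397, 1.377)–(-0.793485, 0, 1.377)  len=0.4904
  (v8,v9,v2) [--+] → (-0.245203, -0.754629, 1.377)–(-0.641946, -0.466397, 1.377)  len=0.4904
  (v9,v10,v2) [--+] → (0.245203, -0.754629, 1.377)–(-0.245203, -0.754629, 1.377)  len=0.4904
  (v10,v11,v2) [--+] → (0.641946, -0.466397, 1.377)–(0.245203, -0.754629, 1.377)  len=0.4904
  (v11,v1,v2) [--+] → (0.793485, 0, 1.377)–(0.641946, -0.466397, 1.377)  len=0.4904

Chained into 1 loop(s):
  loop 1: 10 segments, perimeter = 4.9040
Total perimeter = 4.904


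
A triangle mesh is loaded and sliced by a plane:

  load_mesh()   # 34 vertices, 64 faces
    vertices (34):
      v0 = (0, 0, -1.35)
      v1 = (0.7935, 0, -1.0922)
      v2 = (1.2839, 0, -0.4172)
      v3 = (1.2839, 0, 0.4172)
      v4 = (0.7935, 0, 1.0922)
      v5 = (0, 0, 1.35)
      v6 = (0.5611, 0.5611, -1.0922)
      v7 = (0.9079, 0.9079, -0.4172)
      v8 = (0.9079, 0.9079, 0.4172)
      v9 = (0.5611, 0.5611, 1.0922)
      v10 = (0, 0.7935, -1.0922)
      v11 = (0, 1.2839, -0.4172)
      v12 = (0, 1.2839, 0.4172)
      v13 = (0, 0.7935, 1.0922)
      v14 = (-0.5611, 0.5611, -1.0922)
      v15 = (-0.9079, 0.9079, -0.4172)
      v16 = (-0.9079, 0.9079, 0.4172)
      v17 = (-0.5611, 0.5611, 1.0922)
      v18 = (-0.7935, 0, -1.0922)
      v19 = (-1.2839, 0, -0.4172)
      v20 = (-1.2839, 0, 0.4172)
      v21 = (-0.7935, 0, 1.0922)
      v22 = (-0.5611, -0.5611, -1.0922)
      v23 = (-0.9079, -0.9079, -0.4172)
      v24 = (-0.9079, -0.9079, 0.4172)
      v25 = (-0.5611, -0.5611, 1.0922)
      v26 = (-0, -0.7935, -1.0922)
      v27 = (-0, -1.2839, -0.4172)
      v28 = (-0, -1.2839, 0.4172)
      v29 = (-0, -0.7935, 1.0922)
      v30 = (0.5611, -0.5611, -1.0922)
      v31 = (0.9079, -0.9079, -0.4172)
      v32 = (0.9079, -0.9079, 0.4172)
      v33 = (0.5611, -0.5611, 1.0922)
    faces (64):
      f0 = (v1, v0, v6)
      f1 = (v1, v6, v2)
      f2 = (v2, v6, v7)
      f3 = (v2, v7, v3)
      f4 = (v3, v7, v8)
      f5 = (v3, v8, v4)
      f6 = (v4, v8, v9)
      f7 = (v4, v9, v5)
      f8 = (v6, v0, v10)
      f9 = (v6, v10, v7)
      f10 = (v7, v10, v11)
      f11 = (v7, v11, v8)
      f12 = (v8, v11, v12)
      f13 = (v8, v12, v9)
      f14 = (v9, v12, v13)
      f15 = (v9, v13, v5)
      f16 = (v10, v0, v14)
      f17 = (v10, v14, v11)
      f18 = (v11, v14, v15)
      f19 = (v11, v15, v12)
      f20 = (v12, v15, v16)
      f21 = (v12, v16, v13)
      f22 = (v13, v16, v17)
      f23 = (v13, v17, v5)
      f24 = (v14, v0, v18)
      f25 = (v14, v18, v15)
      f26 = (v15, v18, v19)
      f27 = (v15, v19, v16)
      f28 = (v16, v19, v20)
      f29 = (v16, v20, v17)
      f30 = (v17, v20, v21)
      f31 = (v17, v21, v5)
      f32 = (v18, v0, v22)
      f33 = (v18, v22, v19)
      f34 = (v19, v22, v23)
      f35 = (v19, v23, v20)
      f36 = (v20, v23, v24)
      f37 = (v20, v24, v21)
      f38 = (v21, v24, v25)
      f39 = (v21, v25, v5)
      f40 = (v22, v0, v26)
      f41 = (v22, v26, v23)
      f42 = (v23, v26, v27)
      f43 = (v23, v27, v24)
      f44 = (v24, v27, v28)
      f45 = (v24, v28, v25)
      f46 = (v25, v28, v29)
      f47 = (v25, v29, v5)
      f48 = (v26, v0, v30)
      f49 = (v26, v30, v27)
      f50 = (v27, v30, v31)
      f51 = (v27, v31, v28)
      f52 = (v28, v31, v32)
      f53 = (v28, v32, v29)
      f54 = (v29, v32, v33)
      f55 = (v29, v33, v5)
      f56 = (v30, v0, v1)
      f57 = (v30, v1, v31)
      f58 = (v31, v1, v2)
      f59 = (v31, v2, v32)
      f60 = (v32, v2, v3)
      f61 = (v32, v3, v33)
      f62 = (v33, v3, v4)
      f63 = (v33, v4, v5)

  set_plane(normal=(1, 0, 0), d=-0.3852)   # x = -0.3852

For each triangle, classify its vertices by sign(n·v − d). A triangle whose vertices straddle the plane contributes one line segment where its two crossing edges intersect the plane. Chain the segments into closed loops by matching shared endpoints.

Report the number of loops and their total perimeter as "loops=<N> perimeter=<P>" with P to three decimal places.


loops=1 perimeter=7.607

Straddling triangles (20 of 64):
  (v10,v0,v14) [++-] → (-0.3852, 0.3852, -1.17302)–(-0.3852, 0.633955, -1.0922)  len=0.2616
  (v10,v14,v11) [+-+] → (-0.3852, 0.633955, -1.0922)–(-0.3852, 0.787692, -0.880593)  len=0.2616
  (v11,v14,v15) [+--] → (-0.3852, 0.787692, -0.880593)–(-0.3852, 1.12437, -0.4172)  len=0.5728
  (v11,v15,v12) [+-+] → (-0.3852, 1.12437, -0.4172)–(-0.3852, 1.12437, 0.0631843)  len=0.4804
  (v12,v15,v16) [+--] → (-0.3852, 1.12437, 0.0631843)–(-0.3852, 1.12437, 0.4172)  len=0.3540
  (v12,v16,v13) [+-+] → (-0.3852, 1.12437, 0.4172)–(-0.3852, 0.842037, 0.805814)  len=0.4803
  (v13,v16,v17) [+--] → (-0.3852, 0.842037, 0.805814)–(-0.3852, 0.633955, 1.0922)  len=0.3540
  (v13,v17,v5) [+-+] → (-0.3852, 0.633955, 1.0922)–(-0.3852, 0.3852, 1.17302)  len=0.2616
  (v14,v0,v18) [-+-] → (-0.3852, 0.3852, -1.17302)–(-0.3852, 0, -1.22485)  len=0.3887
  (v17,v21,v5) [--+] → (-0.3852, 0, 1.22485)–(-0.3852, 0.3852, 1.17302)  len=0.3887
  (v18,v0,v22) [-+-] → (-0.3852, 0, -1.22485)–(-0.3852, -0.3852, -1.17302)  len=0.3887
  (v21,v25,v5) [--+] → (-0.3852, -0.3852, 1.17302)–(-0.3852, 0, 1.22485)  len=0.3887
  (v22,v0,v26) [-++] → (-0.3852, -0.3852, -1.17302)–(-0.3852, -0.633955, -1.0922)  len=0.2616
  (v22,v26,v23) [-+-] → (-0.3852, -0.633955, -1.0922)–(-0.3852, -0.842037, -0.805814)  len=0.3540
  (v23,v26,v27) [-++] → (-0.3852, -0.842037, -0.805814)–(-0.3852, -1.12437, -0.4172)  len=0.4803
  (v23,v27,v24) [-+-] → (-0.3852, -1.12437, -0.4172)–(-0.3852, -1.12437, -0.0631843)  len=0.3540
  (v24,v27,v28) [-++] → (-0.3852, -1.12437, -0.0631843)–(-0.3852, -1.12437, 0.4172)  len=0.4804
  (v24,v28,v25) [-+-] → (-0.3852, -1.12437, 0.4172)–(-0.3852, -0.787692, 0.880593)  len=0.5728
  (v25,v28,v29) [-++] → (-0.3852, -0.787692, 0.880593)–(-0.3852, -0.633955, 1.0922)  len=0.2616
  (v25,v29,v5) [-++] → (-0.3852, -0.633955, 1.0922)–(-0.3852, -0.3852, 1.17302)  len=0.2616

Chained into 1 loop(s):
  loop 1: 20 segments, perimeter = 7.6071
Total perimeter = 7.607


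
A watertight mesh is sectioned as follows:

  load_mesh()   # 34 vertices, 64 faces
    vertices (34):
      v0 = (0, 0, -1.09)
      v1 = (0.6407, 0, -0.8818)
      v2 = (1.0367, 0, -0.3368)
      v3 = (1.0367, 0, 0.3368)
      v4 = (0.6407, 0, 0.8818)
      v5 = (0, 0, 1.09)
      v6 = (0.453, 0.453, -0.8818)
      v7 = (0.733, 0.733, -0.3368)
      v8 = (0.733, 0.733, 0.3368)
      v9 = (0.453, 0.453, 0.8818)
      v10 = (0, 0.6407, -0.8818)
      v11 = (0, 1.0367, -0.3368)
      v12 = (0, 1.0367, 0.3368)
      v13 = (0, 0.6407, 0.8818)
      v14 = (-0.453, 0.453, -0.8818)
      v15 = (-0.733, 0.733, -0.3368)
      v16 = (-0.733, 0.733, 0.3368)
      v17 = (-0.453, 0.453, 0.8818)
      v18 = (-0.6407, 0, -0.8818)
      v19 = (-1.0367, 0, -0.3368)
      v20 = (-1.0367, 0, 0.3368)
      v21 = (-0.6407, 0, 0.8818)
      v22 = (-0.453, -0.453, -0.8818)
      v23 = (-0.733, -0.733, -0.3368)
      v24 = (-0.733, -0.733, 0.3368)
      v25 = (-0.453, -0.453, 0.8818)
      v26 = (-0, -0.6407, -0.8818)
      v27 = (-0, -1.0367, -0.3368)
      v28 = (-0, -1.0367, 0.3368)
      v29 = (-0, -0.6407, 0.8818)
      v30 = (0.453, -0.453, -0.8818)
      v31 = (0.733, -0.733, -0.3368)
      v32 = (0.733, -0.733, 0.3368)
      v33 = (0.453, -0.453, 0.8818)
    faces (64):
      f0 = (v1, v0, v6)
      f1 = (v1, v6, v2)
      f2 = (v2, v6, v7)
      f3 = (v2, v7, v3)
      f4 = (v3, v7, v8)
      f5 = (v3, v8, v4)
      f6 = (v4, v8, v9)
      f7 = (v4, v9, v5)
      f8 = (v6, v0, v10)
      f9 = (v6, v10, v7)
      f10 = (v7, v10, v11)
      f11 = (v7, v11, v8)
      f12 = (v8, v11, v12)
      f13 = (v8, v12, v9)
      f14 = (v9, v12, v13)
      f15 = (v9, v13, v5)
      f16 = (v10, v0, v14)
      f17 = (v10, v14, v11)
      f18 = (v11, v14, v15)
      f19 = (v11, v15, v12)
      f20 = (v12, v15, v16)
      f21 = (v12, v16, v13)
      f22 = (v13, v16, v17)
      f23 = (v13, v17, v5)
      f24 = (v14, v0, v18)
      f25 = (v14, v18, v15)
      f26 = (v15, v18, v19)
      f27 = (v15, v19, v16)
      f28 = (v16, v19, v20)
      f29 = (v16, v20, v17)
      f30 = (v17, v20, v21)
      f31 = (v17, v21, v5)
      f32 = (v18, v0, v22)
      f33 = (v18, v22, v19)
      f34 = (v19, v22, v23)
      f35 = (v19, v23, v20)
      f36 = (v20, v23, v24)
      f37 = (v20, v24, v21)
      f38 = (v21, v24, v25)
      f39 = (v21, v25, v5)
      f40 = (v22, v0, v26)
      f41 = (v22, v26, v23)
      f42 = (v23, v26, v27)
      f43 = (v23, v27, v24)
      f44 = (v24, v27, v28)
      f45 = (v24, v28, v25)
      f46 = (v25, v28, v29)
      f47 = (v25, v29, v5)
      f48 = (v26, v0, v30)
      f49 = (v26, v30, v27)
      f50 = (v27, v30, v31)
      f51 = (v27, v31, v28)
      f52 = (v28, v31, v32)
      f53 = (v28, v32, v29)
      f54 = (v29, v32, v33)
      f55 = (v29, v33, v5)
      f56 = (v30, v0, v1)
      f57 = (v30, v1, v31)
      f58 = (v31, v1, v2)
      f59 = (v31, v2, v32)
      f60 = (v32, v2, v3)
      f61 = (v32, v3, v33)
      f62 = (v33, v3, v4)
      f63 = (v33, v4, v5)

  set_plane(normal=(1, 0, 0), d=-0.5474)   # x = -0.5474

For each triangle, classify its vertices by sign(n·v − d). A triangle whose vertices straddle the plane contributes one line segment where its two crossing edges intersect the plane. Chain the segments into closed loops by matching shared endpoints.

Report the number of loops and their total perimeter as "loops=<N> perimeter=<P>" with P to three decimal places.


loops=1 perimeter=5.526

Straddling triangles (20 of 64):
  (v11,v14,v15) [++-] → (-0.5474, 0.5474, -0.698057)–(-0.5474, 0.809899, -0.3368)  len=0.4466
  (v11,v15,v12) [+-+] → (-0.5474, 0.809899, -0.3368)–(-0.5474, 0.809899, -0.16624)  len=0.1706
  (v12,v15,v16) [+--] → (-0.5474, 0.809899, -0.16624)–(-0.5474, 0.809899, 0.3368)  len=0.5030
  (v12,v16,v13) [+-+] → (-0.5474, 0.809899, 0.3368)–(-0.5474, 0.709629, 0.474797)  len=0.1706
  (v13,v16,v17) [+-+] → (-0.5474, 0.709629, 0.474797)–(-0.5474, 0.5474, 0.698057)  len=0.2760
  (v14,v0,v18) [++-] → (-0.5474, 0, -0.912118)–(-0.5474, 0.225173, -0.8818)  len=0.2272
  (v14,v18,v15) [+--] → (-0.5474, 0.225173, -0.8818)–(-0.5474, 0.5474, -0.698057)  len=0.3709
  (v16,v20,v17) [--+] → (-0.5474, 0.379738, 0.793659)–(-0.5474, 0.5474, 0.698057)  len=0.1930
  (v17,v20,v21) [+--] → (-0.5474, 0.379738, 0.793659)–(-0.5474, 0.225173, 0.8818)  len=0.1779
  (v17,v21,v5) [+-+] → (-0.5474, 0.225173, 0.8818)–(-0.5474, 0, 0.912118)  len=0.2272
  (v18,v0,v22) [-++] → (-0.5474, 0, -0.912118)–(-0.5474, -0.225173, -0.8818)  len=0.2272
  (v18,v22,v19) [-+-] → (-0.5474, -0.225173, -0.8818)–(-0.5474, -0.379738, -0.793659)  len=0.1779
  (v19,v22,v23) [-+-] → (-0.5474, -0.379738, -0.793659)–(-0.5474, -0.5474, -0.698057)  len=0.1930
  (v21,v24,v25) [--+] → (-0.5474, -0.5474, 0.698057)–(-0.5474, -0.225173, 0.8818)  len=0.3709
  (v21,v25,v5) [-++] → (-0.5474, -0.225173, 0.8818)–(-0.5474, 0, 0.912118)  len=0.2272
  (v22,v26,v23) [++-] → (-0.5474, -0.709629, -0.474797)–(-0.5474, -0.5474, -0.698057)  len=0.2760
  (v23,v26,v27) [-++] → (-0.5474, -0.709629, -0.474797)–(-0.5474, -0.809899, -0.3368)  len=0.1706
  (v23,v27,v24) [-+-] → (-0.5474, -0.809899, -0.3368)–(-0.5474, -0.809899, 0.16624)  len=0.5030
  (v24,v27,v28) [-++] → (-0.5474, -0.809899, 0.16624)–(-0.5474, -0.809899, 0.3368)  len=0.1706
  (v24,v28,v25) [-++] → (-0.5474, -0.809899, 0.3368)–(-0.5474, -0.5474, 0.698057)  len=0.4466

Chained into 1 loop(s):
  loop 1: 20 segments, perimeter = 5.5260
Total perimeter = 5.526


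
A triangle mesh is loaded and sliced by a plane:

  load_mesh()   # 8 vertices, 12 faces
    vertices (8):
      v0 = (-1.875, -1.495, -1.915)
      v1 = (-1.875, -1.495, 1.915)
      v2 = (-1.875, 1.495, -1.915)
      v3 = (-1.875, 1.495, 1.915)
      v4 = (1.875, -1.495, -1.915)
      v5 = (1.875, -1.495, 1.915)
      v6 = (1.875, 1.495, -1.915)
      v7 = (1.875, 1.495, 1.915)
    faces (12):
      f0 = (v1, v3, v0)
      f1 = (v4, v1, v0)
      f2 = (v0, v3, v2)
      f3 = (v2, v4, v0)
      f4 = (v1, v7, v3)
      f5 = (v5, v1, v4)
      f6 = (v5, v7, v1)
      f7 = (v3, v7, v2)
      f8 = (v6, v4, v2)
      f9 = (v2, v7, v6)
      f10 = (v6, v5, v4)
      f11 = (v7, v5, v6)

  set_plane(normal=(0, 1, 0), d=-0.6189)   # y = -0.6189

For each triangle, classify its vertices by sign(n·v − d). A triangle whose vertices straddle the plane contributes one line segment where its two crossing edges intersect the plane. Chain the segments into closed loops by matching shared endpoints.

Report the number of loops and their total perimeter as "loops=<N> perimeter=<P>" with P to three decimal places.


Straddling triangles (8 of 12):
  (v1,v3,v0) [-+-] → (-1.875, -0.6189, 1.915)–(-1.875, -0.6189, -0.792772)  len=2.7078
  (v0,v3,v2) [-++] → (-1.875, -0.6189, -0.792772)–(-1.875, -0.6189, -1.915)  len=1.1222
  (v2,v4,v0) [+--] → (0.776212, -0.6189, -1.915)–(-1.875, -0.6189, -1.915)  len=2.6512
  (v1,v7,v3) [-++] → (-0.776212, -0.6189, 1.915)–(-1.875, -0.6189, 1.915)  len=1.0988
  (v5,v7,v1) [-+-] → (1.875, -0.6189, 1.915)–(-0.776212, -0.6189, 1.915)  len=2.6512
  (v6,v4,v2) [+-+] → (1.875, -0.6189, -1.915)–(0.776212, -0.6189, -1.915)  len=1.0988
  (v6,v5,v4) [+--] → (1.875, -0.6189, 0.792772)–(1.875, -0.6189, -1.915)  len=2.7078
  (v7,v5,v6) [+-+] → (1.875, -0.6189, 1.915)–(1.875, -0.6189, 0.792772)  len=1.1222

Chained into 1 loop(s):
  loop 1: 8 segments, perimeter = 15.1600
Total perimeter = 15.160

loops=1 perimeter=15.160


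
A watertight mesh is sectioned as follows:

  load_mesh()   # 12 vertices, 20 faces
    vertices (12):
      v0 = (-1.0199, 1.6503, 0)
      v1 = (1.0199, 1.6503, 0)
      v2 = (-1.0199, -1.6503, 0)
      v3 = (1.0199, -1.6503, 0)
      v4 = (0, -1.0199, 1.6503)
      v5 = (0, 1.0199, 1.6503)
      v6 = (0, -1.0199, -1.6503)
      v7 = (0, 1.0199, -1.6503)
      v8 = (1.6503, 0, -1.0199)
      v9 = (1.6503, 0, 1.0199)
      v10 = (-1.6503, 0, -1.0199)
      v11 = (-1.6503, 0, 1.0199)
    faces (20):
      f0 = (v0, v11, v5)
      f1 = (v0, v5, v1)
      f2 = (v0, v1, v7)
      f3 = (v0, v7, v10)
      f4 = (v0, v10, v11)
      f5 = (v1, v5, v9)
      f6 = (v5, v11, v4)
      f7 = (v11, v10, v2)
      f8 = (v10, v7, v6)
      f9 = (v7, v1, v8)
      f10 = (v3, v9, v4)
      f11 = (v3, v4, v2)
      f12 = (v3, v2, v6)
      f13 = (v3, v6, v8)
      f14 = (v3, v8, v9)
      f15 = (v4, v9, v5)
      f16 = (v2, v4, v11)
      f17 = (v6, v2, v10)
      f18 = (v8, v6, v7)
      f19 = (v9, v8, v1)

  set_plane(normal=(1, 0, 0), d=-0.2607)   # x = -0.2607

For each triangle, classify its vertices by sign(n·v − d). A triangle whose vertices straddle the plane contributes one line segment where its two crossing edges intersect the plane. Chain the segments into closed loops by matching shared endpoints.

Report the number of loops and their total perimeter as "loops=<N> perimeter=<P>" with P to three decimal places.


Straddling triangles (10 of 20):
  (v0,v11,v5) [--+] → (-0.2607, 0.858785, 1.55071)–(-0.2607, 1.18104, 1.22846)  len=0.4557
  (v0,v5,v1) [-++] → (-0.2607, 1.18104, 1.22846)–(-0.2607, 1.6503, 0)  len=1.3150
  (v0,v1,v7) [-++] → (-0.2607, 1.6503, 0)–(-0.2607, 1.18104, -1.22846)  len=1.3150
  (v0,v7,v10) [-+-] → (-0.2607, 1.18104, -1.22846)–(-0.2607, 0.858785, -1.55071)  len=0.4557
  (v5,v11,v4) [+-+] → (-0.2607, 0.858785, 1.55071)–(-0.2607, -0.858785, 1.55071)  len=1.7176
  (v10,v7,v6) [-++] → (-0.2607, 0.858785, -1.55071)–(-0.2607, -0.858785, -1.55071)  len=1.7176
  (v3,v4,v2) [++-] → (-0.2607, -1.18104, 1.22846)–(-0.2607, -1.6503, 0)  len=1.3150
  (v3,v2,v6) [+-+] → (-0.2607, -1.6503, 0)–(-0.2607, -1.18104, -1.22846)  len=1.3150
  (v2,v4,v11) [-+-] → (-0.2607, -1.18104, 1.22846)–(-0.2607, -0.858785, 1.55071)  len=0.4557
  (v6,v2,v10) [+--] → (-0.2607, -1.18104, -1.22846)–(-0.2607, -0.858785, -1.55071)  len=0.4557

Chained into 1 loop(s):
  loop 1: 10 segments, perimeter = 10.5182
Total perimeter = 10.518

loops=1 perimeter=10.518


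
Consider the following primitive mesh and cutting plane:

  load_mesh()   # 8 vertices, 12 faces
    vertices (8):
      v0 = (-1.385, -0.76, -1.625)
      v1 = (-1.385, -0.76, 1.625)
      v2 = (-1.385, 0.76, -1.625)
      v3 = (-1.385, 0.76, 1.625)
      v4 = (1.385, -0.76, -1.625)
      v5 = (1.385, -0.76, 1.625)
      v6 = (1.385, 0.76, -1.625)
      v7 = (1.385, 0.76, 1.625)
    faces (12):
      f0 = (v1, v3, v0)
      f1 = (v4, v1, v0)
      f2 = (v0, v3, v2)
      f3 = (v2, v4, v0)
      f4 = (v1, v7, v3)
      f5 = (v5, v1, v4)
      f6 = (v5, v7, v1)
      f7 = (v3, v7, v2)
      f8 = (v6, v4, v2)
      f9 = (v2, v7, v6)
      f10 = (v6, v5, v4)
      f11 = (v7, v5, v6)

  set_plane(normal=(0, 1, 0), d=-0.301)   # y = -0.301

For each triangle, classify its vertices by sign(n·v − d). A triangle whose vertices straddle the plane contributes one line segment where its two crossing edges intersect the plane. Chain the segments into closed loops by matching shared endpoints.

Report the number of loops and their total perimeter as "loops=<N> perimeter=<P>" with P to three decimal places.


Straddling triangles (8 of 12):
  (v1,v3,v0) [-+-] → (-1.385, -0.301, 1.625)–(-1.385, -0.301, -0.643586)  len=2.2686
  (v0,v3,v2) [-++] → (-1.385, -0.301, -0.643586)–(-1.385, -0.301, -1.625)  len=0.9814
  (v2,v4,v0) [+--] → (0.548533, -0.301, -1.625)–(-1.385, -0.301, -1.625)  len=1.9335
  (v1,v7,v3) [-++] → (-0.548533, -0.301, 1.625)–(-1.385, -0.301, 1.625)  len=0.8365
  (v5,v7,v1) [-+-] → (1.385, -0.301, 1.625)–(-0.548533, -0.301, 1.625)  len=1.9335
  (v6,v4,v2) [+-+] → (1.385, -0.301, -1.625)–(0.548533, -0.301, -1.625)  len=0.8365
  (v6,v5,v4) [+--] → (1.385, -0.301, 0.643586)–(1.385, -0.301, -1.625)  len=2.2686
  (v7,v5,v6) [+-+] → (1.385, -0.301, 1.625)–(1.385, -0.301, 0.643586)  len=0.9814

Chained into 1 loop(s):
  loop 1: 8 segments, perimeter = 12.0400
Total perimeter = 12.040

loops=1 perimeter=12.040


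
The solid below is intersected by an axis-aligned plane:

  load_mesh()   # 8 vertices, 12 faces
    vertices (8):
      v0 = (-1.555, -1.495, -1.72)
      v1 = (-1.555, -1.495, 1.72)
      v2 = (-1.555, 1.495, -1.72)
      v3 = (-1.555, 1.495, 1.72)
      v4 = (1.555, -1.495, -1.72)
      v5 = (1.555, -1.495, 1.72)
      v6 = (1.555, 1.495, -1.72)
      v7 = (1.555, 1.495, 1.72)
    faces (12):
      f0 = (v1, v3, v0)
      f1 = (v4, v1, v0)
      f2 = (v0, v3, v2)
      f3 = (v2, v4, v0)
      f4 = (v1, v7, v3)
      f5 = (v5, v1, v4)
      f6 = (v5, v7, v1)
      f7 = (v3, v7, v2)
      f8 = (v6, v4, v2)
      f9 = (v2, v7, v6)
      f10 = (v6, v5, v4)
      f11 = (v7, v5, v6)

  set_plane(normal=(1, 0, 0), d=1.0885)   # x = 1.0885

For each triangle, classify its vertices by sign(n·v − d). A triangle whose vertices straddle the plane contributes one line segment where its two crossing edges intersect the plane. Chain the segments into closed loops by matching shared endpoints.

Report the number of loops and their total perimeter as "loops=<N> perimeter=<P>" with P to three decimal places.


loops=1 perimeter=12.860

Straddling triangles (8 of 12):
  (v4,v1,v0) [+--] → (1.0885, -1.495, -1.204)–(1.0885, -1.495, -1.72)  len=0.5160
  (v2,v4,v0) [-+-] → (1.0885, -1.0465, -1.72)–(1.0885, -1.495, -1.72)  len=0.4485
  (v1,v7,v3) [-+-] → (1.0885, 1.0465, 1.72)–(1.0885, 1.495, 1.72)  len=0.4485
  (v5,v1,v4) [+-+] → (1.0885, -1.495, 1.72)–(1.0885, -1.495, -1.204)  len=2.9240
  (v5,v7,v1) [++-] → (1.0885, 1.0465, 1.72)–(1.0885, -1.495, 1.72)  len=2.5415
  (v3,v7,v2) [-+-] → (1.0885, 1.495, 1.72)–(1.0885, 1.495, 1.204)  len=0.5160
  (v6,v4,v2) [++-] → (1.0885, -1.0465, -1.72)–(1.0885, 1.495, -1.72)  len=2.5415
  (v2,v7,v6) [-++] → (1.0885, 1.495, 1.204)–(1.0885, 1.495, -1.72)  len=2.9240

Chained into 1 loop(s):
  loop 1: 8 segments, perimeter = 12.8600
Total perimeter = 12.860


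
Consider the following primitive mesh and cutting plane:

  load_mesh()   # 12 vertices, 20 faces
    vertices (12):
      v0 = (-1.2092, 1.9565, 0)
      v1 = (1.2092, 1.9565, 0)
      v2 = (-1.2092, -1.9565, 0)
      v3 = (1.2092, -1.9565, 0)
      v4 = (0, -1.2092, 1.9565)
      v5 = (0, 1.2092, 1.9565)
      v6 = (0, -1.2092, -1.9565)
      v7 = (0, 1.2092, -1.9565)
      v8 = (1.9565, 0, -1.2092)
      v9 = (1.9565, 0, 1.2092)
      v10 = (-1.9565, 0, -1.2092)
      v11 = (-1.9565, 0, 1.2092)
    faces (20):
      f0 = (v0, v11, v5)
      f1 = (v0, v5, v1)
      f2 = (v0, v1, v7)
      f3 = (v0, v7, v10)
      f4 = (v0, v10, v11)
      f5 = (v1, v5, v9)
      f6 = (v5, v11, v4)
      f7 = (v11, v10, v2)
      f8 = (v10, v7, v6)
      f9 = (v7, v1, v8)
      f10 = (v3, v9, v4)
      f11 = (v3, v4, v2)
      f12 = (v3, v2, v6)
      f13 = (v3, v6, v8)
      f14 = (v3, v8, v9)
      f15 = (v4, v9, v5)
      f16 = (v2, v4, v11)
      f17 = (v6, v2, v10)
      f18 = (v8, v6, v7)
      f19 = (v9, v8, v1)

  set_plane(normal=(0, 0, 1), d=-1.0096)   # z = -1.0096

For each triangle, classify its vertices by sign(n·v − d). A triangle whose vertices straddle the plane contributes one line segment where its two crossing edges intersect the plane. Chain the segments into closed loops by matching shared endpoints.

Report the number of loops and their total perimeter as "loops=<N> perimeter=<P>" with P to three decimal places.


Straddling triangles (10 of 20):
  (v0,v1,v7) [++-] → (0.585224, 1.57088, -1.0096)–(-0.585224, 1.57088, -1.0096)  len=1.1704
  (v0,v7,v10) [+--] → (-0.585224, 1.57088, -1.0096)–(-1.83314, 0.322955, -1.0096)  len=1.7648
  (v0,v10,v11) [+-+] → (-1.83314, 0.322955, -1.0096)–(-1.9565, 0, -1.0096)  len=0.3457
  (v11,v10,v2) [+-+] → (-1.9565, 0, -1.0096)–(-1.83314, -0.322955, -1.0096)  len=0.3457
  (v7,v1,v8) [-+-] → (0.585224, 1.57088, -1.0096)–(1.83314, 0.322955, -1.0096)  len=1.7648
  (v3,v2,v6) [++-] → (-0.585224, -1.57088, -1.0096)–(0.585224, -1.57088, -1.0096)  len=1.1704
  (v3,v6,v8) [+--] → (0.585224, -1.57088, -1.0096)–(1.83314, -0.322955, -1.0096)  len=1.7648
  (v3,v8,v9) [+-+] → (1.83314, -0.322955, -1.0096)–(1.9565, 0, -1.0096)  len=0.3457
  (v6,v2,v10) [-+-] → (-0.585224, -1.57088, -1.0096)–(-1.83314, -0.322955, -1.0096)  len=1.7648
  (v9,v8,v1) [+-+] → (1.9565, 0, -1.0096)–(1.83314, 0.322955, -1.0096)  len=0.3457

Chained into 1 loop(s):
  loop 1: 10 segments, perimeter = 10.7830
Total perimeter = 10.783

loops=1 perimeter=10.783


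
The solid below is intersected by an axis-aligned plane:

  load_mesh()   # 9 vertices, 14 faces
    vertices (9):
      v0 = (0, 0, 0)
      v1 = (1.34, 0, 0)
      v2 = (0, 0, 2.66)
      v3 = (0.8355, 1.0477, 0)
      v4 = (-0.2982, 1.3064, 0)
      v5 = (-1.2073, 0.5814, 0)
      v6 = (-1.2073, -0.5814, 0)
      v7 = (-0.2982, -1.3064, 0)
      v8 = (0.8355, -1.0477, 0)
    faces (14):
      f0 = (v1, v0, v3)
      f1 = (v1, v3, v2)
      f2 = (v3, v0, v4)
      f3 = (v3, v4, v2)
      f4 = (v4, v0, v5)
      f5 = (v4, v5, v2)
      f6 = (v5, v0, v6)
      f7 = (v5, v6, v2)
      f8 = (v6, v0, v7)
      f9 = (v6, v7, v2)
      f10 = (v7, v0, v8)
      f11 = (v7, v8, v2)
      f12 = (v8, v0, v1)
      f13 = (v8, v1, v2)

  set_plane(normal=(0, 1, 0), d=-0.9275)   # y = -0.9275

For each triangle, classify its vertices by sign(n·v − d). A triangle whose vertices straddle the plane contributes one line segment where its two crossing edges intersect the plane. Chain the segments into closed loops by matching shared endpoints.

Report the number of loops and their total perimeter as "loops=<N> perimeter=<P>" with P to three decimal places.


Straddling triangles (6 of 14):
  (v6,v0,v7) [++-] → (-0.211712, -0.9275, 0)–(-0.773314, -0.9275, 0)  len=0.5616
  (v6,v7,v2) [+-+] → (-0.773314, -0.9275, 0)–(-0.211712, -0.9275, 0.77149)  len=0.9543
  (v7,v0,v8) [-+-] → (-0.211712, -0.9275, 0)–(0.739645, -0.9275, 0)  len=0.9514
  (v7,v8,v2) [--+] → (0.739645, -0.9275, 0.305175)–(-0.211712, -0.9275, 0.77149)  len=1.0595
  (v8,v0,v1) [-++] → (0.739645, -0.9275, 0)–(0.89338, -0.9275, 0)  len=0.1537
  (v8,v1,v2) [-++] → (0.89338, -0.9275, 0)–(0.739645, -0.9275, 0.305175)  len=0.3417

Chained into 1 loop(s):
  loop 1: 6 segments, perimeter = 4.0222
Total perimeter = 4.022

loops=1 perimeter=4.022


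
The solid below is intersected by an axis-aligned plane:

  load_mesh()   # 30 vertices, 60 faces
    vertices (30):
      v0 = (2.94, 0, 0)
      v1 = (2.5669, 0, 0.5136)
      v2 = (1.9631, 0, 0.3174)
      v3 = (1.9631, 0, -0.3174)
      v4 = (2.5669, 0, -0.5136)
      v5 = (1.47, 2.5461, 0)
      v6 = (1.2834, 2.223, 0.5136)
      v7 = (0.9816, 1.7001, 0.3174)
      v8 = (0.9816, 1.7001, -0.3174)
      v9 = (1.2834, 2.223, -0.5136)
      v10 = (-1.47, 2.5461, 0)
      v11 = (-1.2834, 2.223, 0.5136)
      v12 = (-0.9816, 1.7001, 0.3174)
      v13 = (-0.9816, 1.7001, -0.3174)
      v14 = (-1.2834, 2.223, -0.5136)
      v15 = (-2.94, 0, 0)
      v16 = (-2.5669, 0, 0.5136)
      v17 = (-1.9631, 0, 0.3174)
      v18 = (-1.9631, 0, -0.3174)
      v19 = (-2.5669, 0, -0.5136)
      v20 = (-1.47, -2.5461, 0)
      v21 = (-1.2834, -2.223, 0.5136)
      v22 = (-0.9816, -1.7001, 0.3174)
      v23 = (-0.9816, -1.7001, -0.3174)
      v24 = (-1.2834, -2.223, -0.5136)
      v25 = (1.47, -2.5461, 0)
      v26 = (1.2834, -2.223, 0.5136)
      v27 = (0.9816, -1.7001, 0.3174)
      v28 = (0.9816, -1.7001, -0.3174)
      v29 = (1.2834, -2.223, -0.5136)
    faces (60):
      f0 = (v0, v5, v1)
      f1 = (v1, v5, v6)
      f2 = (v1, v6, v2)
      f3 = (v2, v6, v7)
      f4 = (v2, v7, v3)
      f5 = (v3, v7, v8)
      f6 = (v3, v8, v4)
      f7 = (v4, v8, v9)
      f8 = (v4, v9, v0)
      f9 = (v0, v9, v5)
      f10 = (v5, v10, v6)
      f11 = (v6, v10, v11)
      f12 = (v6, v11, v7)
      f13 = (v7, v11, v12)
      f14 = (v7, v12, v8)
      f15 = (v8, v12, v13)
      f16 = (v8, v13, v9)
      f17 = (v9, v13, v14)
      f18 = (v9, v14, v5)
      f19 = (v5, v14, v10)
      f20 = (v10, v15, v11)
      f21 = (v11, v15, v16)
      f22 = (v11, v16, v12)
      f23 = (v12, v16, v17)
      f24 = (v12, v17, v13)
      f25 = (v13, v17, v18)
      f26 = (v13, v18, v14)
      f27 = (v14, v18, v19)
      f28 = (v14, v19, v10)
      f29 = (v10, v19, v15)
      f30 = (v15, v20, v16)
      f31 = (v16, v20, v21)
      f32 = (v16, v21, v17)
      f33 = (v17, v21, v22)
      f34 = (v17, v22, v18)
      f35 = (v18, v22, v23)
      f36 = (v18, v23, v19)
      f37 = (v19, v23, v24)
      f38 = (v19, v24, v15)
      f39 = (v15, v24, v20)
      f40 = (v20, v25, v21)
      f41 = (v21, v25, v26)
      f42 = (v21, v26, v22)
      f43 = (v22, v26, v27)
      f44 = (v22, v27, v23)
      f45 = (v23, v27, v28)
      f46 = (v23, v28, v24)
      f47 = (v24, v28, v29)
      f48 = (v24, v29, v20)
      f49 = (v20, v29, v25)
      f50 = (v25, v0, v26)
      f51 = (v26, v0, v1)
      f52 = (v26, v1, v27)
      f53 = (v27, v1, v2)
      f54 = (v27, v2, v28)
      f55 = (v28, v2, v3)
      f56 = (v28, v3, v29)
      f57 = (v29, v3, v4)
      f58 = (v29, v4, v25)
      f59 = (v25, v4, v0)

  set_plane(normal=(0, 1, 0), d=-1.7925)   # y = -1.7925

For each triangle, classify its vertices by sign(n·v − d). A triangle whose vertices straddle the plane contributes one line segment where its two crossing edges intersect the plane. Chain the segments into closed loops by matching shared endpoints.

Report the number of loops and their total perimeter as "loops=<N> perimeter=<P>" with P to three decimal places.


loops=1 perimeter=8.770

Straddling triangles (18 of 60):
  (v15,v20,v16) [+-+] → (-1.90509, -1.7925, 0)–(-1.79466, -1.7925, 0.152016)  len=0.1879
  (v16,v20,v21) [+--] → (-1.79466, -1.7925, 0.152016)–(-1.53196, -1.7925, 0.5136)  len=0.4469
  (v16,v21,v17) [+-+] → (-1.53196, -1.7925, 0.5136)–(-1.41503, -1.7925, 0.475604)  len=0.1229
  (v17,v21,v22) [+-+] → (-1.41503, -1.7925, 0.475604)–(-1.03493, -1.7925, 0.35207)  len=0.3997
  (v19,v23,v24) [++-] → (-1.03493, -1.7925, -0.35207)–(-1.53196, -1.7925, -0.5136)  len=0.5226
  (v19,v24,v15) [+-+] → (-1.53196, -1.7925, -0.5136)–(-1.60421, -1.7925, -0.414138)  len=0.1229
  (v15,v24,v20) [+--] → (-1.60421, -1.7925, -0.414138)–(-1.90509, -1.7925, 0)  len=0.5119
  (v21,v26,v22) [--+] → (-0.581359, -1.7925, 0.35207)–(-1.03493, -1.7925, 0.35207)  len=0.4536
  (v22,v26,v27) [+-+] → (-0.581359, -1.7925, 0.35207)–(1.03493, -1.7925, 0.35207)  len=1.6163
  (v23,v28,v24) [++-] → (0.581359, -1.7925, -0.35207)–(-1.03493, -1.7925, -0.35207)  len=1.6163
  (v24,v28,v29) [-+-] → (0.581359, -1.7925, -0.35207)–(1.03493, -1.7925, -0.35207)  len=0.4536
  (v25,v0,v26) [-+-] → (1.90509, -1.7925, 0)–(1.60421, -1.7925, 0.414138)  len=0.5119
  (v26,v0,v1) [-++] → (1.60421, -1.7925, 0.414138)–(1.53196, -1.7925, 0.5136)  len=0.1229
  (v26,v1,v27) [-++] → (1.53196, -1.7925, 0.5136)–(1.03493, -1.7925, 0.35207)  len=0.5226
  (v28,v3,v29) [++-] → (1.41503, -1.7925, -0.475604)–(1.03493, -1.7925, -0.35207)  len=0.3997
  (v29,v3,v4) [-++] → (1.41503, -1.7925, -0.475604)–(1.53196, -1.7925, -0.5136)  len=0.1229
  (v29,v4,v25) [-+-] → (1.53196, -1.7925, -0.5136)–(1.79466, -1.7925, -0.152016)  len=0.4469
  (v25,v4,v0) [-++] → (1.79466, -1.7925, -0.152016)–(1.90509, -1.7925, 0)  len=0.1879

Chained into 1 loop(s):
  loop 1: 18 segments, perimeter = 8.7695
Total perimeter = 8.770


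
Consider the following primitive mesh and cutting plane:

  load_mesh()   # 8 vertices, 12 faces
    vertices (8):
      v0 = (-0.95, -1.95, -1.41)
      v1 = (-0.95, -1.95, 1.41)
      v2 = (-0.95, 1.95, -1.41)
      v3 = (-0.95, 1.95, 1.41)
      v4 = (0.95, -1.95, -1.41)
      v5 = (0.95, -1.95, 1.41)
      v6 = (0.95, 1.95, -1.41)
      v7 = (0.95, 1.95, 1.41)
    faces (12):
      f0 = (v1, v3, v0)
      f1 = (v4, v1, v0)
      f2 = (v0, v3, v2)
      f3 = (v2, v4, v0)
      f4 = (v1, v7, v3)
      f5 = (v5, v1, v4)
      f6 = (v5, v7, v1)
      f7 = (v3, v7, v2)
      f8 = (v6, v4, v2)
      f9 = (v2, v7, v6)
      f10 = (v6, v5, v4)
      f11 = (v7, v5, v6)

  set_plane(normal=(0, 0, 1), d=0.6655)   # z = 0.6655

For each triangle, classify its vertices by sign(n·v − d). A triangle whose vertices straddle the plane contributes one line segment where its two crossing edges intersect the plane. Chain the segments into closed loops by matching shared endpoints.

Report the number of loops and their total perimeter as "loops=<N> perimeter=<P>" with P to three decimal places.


loops=1 perimeter=11.600

Straddling triangles (8 of 12):
  (v1,v3,v0) [++-] → (-0.95, 0.920372, 0.6655)–(-0.95, -1.95, 0.6655)  len=2.8704
  (v4,v1,v0) [-+-] → (-0.448387, -1.95, 0.6655)–(-0.95, -1.95, 0.6655)  len=0.5016
  (v0,v3,v2) [-+-] → (-0.95, 0.920372, 0.6655)–(-0.95, 1.95, 0.6655)  len=1.0296
  (v5,v1,v4) [++-] → (-0.448387, -1.95, 0.6655)–(0.95, -1.95, 0.6655)  len=1.3984
  (v3,v7,v2) [++-] → (0.448387, 1.95, 0.6655)–(-0.95, 1.95, 0.6655)  len=1.3984
  (v2,v7,v6) [-+-] → (0.448387, 1.95, 0.6655)–(0.95, 1.95, 0.6655)  len=0.5016
  (v6,v5,v4) [-+-] → (0.95, -0.920372, 0.6655)–(0.95, -1.95, 0.6655)  len=1.0296
  (v7,v5,v6) [++-] → (0.95, -0.920372, 0.6655)–(0.95, 1.95, 0.6655)  len=2.8704

Chained into 1 loop(s):
  loop 1: 8 segments, perimeter = 11.6000
Total perimeter = 11.600


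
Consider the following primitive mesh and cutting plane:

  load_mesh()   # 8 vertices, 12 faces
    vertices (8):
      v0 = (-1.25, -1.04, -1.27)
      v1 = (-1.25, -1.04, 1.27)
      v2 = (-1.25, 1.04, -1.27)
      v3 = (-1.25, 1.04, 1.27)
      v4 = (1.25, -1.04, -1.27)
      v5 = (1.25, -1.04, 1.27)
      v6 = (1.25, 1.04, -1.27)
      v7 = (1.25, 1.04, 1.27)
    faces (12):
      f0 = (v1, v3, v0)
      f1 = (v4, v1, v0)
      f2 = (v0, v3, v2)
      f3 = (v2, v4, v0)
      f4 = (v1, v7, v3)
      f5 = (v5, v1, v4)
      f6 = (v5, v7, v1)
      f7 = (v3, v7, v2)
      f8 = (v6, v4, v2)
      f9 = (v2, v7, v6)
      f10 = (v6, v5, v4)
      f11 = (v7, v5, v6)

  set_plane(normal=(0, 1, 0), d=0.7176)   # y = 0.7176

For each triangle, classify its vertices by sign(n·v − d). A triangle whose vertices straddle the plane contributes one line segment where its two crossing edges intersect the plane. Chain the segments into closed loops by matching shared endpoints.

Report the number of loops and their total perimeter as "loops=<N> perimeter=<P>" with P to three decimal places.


loops=1 perimeter=10.080

Straddling triangles (8 of 12):
  (v1,v3,v0) [-+-] → (-1.25, 0.7176, 1.27)–(-1.25, 0.7176, 0.8763)  len=0.3937
  (v0,v3,v2) [-++] → (-1.25, 0.7176, 0.8763)–(-1.25, 0.7176, -1.27)  len=2.1463
  (v2,v4,v0) [+--] → (-0.8625, 0.7176, -1.27)–(-1.25, 0.7176, -1.27)  len=0.3875
  (v1,v7,v3) [-++] → (0.8625, 0.7176, 1.27)–(-1.25, 0.7176, 1.27)  len=2.1125
  (v5,v7,v1) [-+-] → (1.25, 0.7176, 1.27)–(0.8625, 0.7176, 1.27)  len=0.3875
  (v6,v4,v2) [+-+] → (1.25, 0.7176, -1.27)–(-0.8625, 0.7176, -1.27)  len=2.1125
  (v6,v5,v4) [+--] → (1.25, 0.7176, -0.8763)–(1.25, 0.7176, -1.27)  len=0.3937
  (v7,v5,v6) [+-+] → (1.25, 0.7176, 1.27)–(1.25, 0.7176, -0.8763)  len=2.1463

Chained into 1 loop(s):
  loop 1: 8 segments, perimeter = 10.0800
Total perimeter = 10.080


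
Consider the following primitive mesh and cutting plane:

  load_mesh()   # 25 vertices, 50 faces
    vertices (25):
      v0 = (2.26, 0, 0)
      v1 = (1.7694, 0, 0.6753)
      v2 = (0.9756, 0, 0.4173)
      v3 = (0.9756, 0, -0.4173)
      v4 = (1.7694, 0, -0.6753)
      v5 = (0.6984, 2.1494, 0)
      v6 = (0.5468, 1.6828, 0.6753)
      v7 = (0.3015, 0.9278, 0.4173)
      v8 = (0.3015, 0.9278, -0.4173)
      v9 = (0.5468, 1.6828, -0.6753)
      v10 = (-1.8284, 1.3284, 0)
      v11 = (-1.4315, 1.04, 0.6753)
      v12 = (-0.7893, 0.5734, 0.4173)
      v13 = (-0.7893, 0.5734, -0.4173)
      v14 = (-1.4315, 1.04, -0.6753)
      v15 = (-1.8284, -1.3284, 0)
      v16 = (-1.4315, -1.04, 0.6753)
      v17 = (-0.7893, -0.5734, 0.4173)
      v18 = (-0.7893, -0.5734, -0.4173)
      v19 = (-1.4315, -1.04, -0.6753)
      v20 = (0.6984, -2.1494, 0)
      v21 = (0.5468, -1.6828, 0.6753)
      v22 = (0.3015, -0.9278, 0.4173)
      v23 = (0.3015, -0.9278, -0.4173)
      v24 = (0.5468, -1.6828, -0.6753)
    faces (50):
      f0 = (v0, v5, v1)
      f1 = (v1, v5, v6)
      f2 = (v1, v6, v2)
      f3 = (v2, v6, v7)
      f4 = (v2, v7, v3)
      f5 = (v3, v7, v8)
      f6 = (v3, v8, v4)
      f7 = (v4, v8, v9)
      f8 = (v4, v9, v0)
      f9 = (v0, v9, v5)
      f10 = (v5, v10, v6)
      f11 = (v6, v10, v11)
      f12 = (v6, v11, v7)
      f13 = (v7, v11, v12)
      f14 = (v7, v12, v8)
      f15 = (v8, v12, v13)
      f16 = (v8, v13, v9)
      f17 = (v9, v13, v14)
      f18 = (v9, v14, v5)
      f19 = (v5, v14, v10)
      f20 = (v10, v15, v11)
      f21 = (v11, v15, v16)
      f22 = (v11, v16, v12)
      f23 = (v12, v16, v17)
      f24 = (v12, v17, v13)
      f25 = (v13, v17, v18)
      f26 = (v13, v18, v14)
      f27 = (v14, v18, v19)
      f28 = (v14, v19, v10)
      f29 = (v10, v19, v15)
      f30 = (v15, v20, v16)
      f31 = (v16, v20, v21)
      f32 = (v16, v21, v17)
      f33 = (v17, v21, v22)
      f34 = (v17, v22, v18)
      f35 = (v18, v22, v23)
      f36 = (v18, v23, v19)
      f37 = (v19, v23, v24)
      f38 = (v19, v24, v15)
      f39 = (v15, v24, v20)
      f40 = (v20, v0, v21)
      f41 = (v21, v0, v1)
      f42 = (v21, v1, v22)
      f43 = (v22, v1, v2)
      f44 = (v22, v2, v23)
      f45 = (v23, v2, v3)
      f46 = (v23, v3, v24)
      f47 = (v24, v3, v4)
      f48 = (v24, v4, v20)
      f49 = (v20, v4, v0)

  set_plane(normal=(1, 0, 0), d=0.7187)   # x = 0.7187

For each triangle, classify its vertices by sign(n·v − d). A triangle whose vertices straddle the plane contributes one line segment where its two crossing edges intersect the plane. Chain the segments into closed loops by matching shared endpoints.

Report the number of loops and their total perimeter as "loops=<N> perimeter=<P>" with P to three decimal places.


Straddling triangles (20 of 50):
  (v0,v5,v1) [+-+] → (0.7187, 2.12146, 0)–(0.7187, 2.10866, 0.0127998)  len=0.0181
  (v1,v5,v6) [+--] → (0.7187, 2.10866, 0.0127998)–(0.7187, 1.44619, 0.6753)  len=0.9369
  (v1,v6,v2) [+-+] → (0.7187, 1.44619, 0.6753)–(0.7187, 1.00819, 0.571871)  len=0.4501
  (v2,v6,v7) [+--] → (0.7187, 1.00819, 0.571871)–(0.7187, 0.353585, 0.4173)  len=0.6726
  (v2,v7,v3) [+-+] → (0.7187, 0.353585, 0.4173)–(0.7187, 0.353585, -0.0992333)  len=0.5165
  (v3,v7,v8) [+--] → (0.7187, 0.353585, -0.0992333)–(0.7187, 0.353585, -0.4173)  len=0.3181
  (v3,v8,v4) [+-+] → (0.7187, 0.353585, -0.4173)–(0.7187, 0.664105, -0.490628)  len=0.3191
  (v4,v8,v9) [+--] → (0.7187, 0.664105, -0.490628)–(0.7187, 1.44619, -0.6753)  len=0.8036
  (v4,v9,v0) [+-+] → (0.7187, 1.44619, -0.6753)–(0.7187, 1.51395, -0.607541)  len=0.0958
  (v0,v9,v5) [+--] → (0.7187, 1.51395, -0.607541)–(0.7187, 2.12146, 0)  len=0.8592
  (v20,v0,v21) [-+-] → (0.7187, -2.12146, 0)–(0.7187, -1.51395, 0.607541)  len=0.8592
  (v21,v0,v1) [-++] → (0.7187, -1.51395, 0.607541)–(0.7187, -1.44619, 0.6753)  len=0.0958
  (v21,v1,v22) [-+-] → (0.7187, -1.44619, 0.6753)–(0.7187, -0.664105, 0.490628)  len=0.8036
  (v22,v1,v2) [-++] → (0.7187, -0.664105, 0.490628)–(0.7187, -0.353585, 0.4173)  len=0.3191
  (v22,v2,v23) [-+-] → (0.7187, -0.353585, 0.4173)–(0.7187, -0.353585, 0.0992333)  len=0.3181
  (v23,v2,v3) [-++] → (0.7187, -0.353585, 0.0992333)–(0.7187, -0.353585, -0.4173)  len=0.5165
  (v23,v3,v24) [-+-] → (0.7187, -0.353585, -0.4173)–(0.7187, -1.00819, -0.571871)  len=0.6726
  (v24,v3,v4) [-++] → (0.7187, -1.00819, -0.571871)–(0.7187, -1.44619, -0.6753)  len=0.4501
  (v24,v4,v20) [-+-] → (0.7187, -1.44619, -0.6753)–(0.7187, -2.10866, -0.0127998)  len=0.9369
  (v20,v4,v0) [-++] → (0.7187, -2.10866, -0.0127998)–(0.7187, -2.12146, 0)  len=0.0181

Chained into 2 loop(s):
  loop 1: 10 segments, perimeter = 4.9899
  loop 2: 10 segments, perimeter = 4.9899
Total perimeter = 9.980

loops=2 perimeter=9.980
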